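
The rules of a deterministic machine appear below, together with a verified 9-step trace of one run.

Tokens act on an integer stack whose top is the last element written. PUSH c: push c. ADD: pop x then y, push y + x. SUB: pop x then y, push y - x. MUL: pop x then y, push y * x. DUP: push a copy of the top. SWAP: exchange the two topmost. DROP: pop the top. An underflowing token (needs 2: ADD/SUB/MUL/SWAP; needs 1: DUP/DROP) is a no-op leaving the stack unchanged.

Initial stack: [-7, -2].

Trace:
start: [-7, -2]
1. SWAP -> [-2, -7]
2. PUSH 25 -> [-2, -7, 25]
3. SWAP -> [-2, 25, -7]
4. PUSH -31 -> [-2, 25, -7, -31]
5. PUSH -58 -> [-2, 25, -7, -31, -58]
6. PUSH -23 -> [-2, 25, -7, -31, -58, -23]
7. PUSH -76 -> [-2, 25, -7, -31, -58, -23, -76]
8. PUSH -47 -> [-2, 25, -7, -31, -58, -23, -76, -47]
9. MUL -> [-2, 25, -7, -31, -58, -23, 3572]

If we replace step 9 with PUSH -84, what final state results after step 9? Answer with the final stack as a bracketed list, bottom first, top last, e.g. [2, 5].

(re-executing from step 9 with the substitution; state before step 9: [-2, 25, -7, -31, -58, -23, -76, -47])
9. PUSH -84 -> [-2, 25, -7, -31, -58, -23, -76, -47, -84]

[-2, 25, -7, -31, -58, -23, -76, -47, -84]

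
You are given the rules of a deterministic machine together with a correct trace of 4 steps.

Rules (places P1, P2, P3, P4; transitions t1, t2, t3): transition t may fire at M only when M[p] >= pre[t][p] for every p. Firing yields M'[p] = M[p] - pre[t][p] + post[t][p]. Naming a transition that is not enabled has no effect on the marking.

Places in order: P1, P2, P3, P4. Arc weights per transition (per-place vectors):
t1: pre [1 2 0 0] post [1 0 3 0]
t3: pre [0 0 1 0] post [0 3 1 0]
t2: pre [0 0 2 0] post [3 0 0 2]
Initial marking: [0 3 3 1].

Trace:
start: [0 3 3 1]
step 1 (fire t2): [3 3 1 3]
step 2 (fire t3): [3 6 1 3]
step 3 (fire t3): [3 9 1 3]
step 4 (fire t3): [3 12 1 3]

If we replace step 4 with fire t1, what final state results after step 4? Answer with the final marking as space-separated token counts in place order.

(re-executing from step 4 with the substitution; state before step 4: [3 9 1 3])
step 4 (fire t1): [3 7 4 3]

3 7 4 3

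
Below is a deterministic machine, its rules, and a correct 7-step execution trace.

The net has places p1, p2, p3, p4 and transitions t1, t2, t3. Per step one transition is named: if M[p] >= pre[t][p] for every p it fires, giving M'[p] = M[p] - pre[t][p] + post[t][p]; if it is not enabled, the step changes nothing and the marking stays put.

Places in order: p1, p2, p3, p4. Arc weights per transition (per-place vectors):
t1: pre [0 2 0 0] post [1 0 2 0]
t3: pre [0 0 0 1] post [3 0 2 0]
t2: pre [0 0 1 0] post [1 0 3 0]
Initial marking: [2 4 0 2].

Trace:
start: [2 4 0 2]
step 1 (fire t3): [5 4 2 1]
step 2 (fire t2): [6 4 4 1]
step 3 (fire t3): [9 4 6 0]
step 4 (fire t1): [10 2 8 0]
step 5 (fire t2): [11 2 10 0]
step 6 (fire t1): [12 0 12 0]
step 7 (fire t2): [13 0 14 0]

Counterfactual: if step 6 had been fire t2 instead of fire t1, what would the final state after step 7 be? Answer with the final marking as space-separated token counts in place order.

(re-executing from step 6 with the substitution; state before step 6: [11 2 10 0])
step 6 (fire t2): [12 2 12 0]
step 7 (fire t2): [13 2 14 0]

13 2 14 0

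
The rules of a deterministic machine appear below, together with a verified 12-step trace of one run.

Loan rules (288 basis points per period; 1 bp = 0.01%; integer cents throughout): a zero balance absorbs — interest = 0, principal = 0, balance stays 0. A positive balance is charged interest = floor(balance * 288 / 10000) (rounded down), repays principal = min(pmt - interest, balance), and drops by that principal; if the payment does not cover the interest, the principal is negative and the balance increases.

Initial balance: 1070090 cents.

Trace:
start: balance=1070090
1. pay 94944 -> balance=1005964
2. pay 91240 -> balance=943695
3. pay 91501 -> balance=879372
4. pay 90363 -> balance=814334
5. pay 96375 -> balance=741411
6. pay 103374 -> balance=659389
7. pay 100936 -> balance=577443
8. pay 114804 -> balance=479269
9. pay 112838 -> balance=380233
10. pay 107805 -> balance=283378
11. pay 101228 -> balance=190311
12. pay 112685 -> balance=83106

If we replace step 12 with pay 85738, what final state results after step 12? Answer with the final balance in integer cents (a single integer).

110053

(re-executing from step 12 with the substitution; state before step 12: balance=190311)
12. pay 85738 -> balance=110053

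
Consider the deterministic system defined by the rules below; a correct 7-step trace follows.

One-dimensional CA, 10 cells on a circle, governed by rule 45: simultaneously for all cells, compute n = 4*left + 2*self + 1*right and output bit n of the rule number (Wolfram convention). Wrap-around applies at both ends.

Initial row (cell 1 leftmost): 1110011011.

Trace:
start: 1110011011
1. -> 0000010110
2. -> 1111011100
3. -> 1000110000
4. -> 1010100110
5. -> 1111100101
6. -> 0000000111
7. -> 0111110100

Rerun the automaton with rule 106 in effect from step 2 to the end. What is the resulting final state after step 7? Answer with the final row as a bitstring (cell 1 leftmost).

0110110001

(re-executing steps 2..7 under rule 106; state before step 2: 0000010110)
2. -> 0000101110
3. -> 0001011010
4. -> 0010111100
5. -> 0101100100
6. -> 1011101000
7. -> 0110110001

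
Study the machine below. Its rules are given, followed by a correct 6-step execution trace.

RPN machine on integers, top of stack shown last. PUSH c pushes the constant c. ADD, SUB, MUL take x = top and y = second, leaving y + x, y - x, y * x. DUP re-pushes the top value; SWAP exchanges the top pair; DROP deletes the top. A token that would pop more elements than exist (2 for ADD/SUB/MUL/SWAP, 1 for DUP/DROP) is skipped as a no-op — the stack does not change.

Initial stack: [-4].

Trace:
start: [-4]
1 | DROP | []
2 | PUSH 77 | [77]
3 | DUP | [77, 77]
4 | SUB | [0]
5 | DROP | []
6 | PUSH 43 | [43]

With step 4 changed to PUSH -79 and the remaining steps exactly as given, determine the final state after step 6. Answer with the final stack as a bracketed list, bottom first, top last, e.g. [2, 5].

(re-executing from step 4 with the substitution; state before step 4: [77, 77])
4 | PUSH -79 | [77, 77, -79]
5 | DROP | [77, 77]
6 | PUSH 43 | [77, 77, 43]

[77, 77, 43]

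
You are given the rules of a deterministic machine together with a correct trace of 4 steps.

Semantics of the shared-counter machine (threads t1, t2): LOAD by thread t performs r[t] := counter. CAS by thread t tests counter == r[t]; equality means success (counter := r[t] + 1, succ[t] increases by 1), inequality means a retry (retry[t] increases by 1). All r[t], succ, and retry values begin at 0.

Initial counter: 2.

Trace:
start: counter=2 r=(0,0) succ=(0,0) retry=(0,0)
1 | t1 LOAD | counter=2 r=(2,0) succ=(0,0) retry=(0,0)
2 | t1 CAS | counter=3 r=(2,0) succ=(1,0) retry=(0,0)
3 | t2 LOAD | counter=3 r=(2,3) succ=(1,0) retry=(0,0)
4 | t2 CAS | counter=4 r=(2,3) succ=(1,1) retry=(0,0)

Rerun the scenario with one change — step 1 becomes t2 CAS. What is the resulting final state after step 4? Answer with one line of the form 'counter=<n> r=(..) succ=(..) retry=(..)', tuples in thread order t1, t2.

(re-executing from step 1 with the substitution; state before step 1: counter=2 r=(0,0) succ=(0,0) retry=(0,0))
1 | t2 CAS | counter=2 r=(0,0) succ=(0,0) retry=(0,1)
2 | t1 CAS | counter=2 r=(0,0) succ=(0,0) retry=(1,1)
3 | t2 LOAD | counter=2 r=(0,2) succ=(0,0) retry=(1,1)
4 | t2 CAS | counter=3 r=(0,2) succ=(0,1) retry=(1,1)

counter=3 r=(0,2) succ=(0,1) retry=(1,1)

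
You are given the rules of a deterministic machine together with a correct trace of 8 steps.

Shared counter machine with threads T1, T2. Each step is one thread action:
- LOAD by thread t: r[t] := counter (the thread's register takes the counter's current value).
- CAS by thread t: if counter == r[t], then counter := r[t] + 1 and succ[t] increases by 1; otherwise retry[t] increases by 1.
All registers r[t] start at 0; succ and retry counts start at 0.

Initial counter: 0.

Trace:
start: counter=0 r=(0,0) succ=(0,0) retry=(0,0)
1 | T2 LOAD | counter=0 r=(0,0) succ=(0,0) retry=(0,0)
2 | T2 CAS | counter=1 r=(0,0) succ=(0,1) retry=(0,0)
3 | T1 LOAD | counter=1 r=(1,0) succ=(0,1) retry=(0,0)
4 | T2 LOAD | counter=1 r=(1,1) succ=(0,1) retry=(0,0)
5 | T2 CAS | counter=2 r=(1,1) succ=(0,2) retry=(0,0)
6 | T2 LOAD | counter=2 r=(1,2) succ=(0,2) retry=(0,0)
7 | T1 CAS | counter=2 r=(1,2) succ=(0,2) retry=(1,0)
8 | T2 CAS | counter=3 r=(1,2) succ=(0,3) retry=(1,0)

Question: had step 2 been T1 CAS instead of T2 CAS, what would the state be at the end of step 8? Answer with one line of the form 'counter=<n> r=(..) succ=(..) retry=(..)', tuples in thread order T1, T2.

(re-executing from step 2 with the substitution; state before step 2: counter=0 r=(0,0) succ=(0,0) retry=(0,0))
2 | T1 CAS | counter=1 r=(0,0) succ=(1,0) retry=(0,0)
3 | T1 LOAD | counter=1 r=(1,0) succ=(1,0) retry=(0,0)
4 | T2 LOAD | counter=1 r=(1,1) succ=(1,0) retry=(0,0)
5 | T2 CAS | counter=2 r=(1,1) succ=(1,1) retry=(0,0)
6 | T2 LOAD | counter=2 r=(1,2) succ=(1,1) retry=(0,0)
7 | T1 CAS | counter=2 r=(1,2) succ=(1,1) retry=(1,0)
8 | T2 CAS | counter=3 r=(1,2) succ=(1,2) retry=(1,0)

counter=3 r=(1,2) succ=(1,2) retry=(1,0)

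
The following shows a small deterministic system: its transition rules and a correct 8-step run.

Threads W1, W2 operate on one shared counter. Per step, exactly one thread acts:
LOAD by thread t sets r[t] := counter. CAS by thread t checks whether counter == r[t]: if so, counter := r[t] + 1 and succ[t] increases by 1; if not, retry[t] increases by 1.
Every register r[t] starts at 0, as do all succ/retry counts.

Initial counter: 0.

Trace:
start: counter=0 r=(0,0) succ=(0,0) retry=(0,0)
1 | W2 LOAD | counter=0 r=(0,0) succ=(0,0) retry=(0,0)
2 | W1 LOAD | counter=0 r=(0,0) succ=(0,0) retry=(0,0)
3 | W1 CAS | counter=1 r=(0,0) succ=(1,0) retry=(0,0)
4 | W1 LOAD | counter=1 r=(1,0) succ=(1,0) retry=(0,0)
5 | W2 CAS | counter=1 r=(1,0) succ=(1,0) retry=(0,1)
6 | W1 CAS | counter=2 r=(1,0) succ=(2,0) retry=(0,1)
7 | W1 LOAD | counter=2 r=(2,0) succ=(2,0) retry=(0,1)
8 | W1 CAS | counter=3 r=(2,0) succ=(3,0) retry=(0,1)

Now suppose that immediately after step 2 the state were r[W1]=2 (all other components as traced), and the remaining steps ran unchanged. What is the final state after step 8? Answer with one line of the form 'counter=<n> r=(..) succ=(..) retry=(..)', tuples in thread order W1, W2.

counter=2 r=(1,0) succ=(1,1) retry=(2,0)

state after step 2 := counter=0 r=(2,0) succ=(0,0) retry=(0,0)
3 | W1 CAS | counter=0 r=(2,0) succ=(0,0) retry=(1,0)
4 | W1 LOAD | counter=0 r=(0,0) succ=(0,0) retry=(1,0)
5 | W2 CAS | counter=1 r=(0,0) succ=(0,1) retry=(1,0)
6 | W1 CAS | counter=1 r=(0,0) succ=(0,1) retry=(2,0)
7 | W1 LOAD | counter=1 r=(1,0) succ=(0,1) retry=(2,0)
8 | W1 CAS | counter=2 r=(1,0) succ=(1,1) retry=(2,0)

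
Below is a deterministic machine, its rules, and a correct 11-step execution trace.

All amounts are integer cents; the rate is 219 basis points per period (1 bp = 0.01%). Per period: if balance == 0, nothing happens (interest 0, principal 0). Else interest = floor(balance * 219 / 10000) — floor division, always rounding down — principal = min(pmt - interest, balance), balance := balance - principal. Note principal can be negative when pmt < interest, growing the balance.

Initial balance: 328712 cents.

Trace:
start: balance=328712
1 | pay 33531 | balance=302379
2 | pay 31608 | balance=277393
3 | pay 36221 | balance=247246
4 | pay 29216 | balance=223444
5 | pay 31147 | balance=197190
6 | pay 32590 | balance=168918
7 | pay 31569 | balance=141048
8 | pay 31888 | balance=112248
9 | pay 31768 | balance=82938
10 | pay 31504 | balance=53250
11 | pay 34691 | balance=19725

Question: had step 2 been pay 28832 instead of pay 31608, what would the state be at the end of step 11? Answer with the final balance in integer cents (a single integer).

(re-executing from step 2 with the substitution; state before step 2: balance=302379)
2 | pay 28832 | balance=280169
3 | pay 36221 | balance=250083
4 | pay 29216 | balance=226343
5 | pay 31147 | balance=200152
6 | pay 32590 | balance=171945
7 | pay 31569 | balance=144141
8 | pay 31888 | balance=115409
9 | pay 31768 | balance=86168
10 | pay 31504 | balance=56551
11 | pay 34691 | balance=23098

23098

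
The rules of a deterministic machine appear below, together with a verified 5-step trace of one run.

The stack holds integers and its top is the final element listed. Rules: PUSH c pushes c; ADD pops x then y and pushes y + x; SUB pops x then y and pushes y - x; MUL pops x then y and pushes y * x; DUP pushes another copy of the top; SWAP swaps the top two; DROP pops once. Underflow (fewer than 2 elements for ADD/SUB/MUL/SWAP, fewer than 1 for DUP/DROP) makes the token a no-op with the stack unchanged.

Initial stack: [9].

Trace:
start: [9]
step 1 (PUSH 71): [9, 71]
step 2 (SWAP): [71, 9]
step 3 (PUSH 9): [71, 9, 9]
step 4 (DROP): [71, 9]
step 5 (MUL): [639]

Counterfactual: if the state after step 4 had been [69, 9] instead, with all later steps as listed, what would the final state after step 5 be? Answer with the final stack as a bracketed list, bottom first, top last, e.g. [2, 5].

[621]

state after step 4 := [69, 9]
step 5 (MUL): [621]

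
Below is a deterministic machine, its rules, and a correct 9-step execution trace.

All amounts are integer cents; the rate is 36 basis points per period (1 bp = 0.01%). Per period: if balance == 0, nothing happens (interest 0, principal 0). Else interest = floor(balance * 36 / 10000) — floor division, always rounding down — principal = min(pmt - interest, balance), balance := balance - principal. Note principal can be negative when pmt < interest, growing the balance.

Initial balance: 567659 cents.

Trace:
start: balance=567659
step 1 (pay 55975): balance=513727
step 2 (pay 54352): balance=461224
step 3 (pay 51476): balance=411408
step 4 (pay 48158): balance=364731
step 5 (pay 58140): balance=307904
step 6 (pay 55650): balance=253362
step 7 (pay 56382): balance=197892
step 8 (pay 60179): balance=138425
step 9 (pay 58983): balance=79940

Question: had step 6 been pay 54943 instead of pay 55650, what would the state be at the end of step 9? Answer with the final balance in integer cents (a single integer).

80653

(re-executing from step 6 with the substitution; state before step 6: balance=307904)
step 6 (pay 54943): balance=254069
step 7 (pay 56382): balance=198601
step 8 (pay 60179): balance=139136
step 9 (pay 58983): balance=80653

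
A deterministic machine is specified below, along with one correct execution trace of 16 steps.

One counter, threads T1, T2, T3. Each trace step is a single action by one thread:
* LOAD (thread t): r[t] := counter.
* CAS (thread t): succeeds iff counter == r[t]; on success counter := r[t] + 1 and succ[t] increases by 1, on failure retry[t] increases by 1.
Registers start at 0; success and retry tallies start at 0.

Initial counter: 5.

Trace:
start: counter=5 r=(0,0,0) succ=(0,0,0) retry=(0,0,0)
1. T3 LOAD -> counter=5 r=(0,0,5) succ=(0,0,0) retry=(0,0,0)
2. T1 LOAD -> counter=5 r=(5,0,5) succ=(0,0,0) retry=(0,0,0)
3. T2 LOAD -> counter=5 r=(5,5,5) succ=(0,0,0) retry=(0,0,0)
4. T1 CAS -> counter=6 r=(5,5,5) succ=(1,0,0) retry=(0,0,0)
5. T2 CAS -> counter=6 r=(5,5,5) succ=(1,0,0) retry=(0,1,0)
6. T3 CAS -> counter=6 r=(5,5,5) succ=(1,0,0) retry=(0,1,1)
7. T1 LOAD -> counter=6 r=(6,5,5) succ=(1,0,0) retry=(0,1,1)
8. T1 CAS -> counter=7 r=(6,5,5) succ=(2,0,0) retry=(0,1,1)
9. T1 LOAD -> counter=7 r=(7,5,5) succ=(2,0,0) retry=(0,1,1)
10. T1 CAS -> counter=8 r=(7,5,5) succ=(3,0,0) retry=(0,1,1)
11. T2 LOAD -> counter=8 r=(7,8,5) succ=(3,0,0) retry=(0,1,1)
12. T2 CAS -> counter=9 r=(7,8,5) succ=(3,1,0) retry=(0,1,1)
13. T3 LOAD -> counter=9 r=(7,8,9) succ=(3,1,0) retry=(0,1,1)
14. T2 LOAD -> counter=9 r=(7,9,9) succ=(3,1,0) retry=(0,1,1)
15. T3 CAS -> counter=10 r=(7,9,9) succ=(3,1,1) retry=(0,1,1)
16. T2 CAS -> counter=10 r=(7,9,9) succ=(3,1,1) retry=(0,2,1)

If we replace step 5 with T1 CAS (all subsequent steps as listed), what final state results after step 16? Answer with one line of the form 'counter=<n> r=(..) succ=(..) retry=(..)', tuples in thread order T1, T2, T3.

(re-executing from step 5 with the substitution; state before step 5: counter=6 r=(5,5,5) succ=(1,0,0) retry=(0,0,0))
5. T1 CAS -> counter=6 r=(5,5,5) succ=(1,0,0) retry=(1,0,0)
6. T3 CAS -> counter=6 r=(5,5,5) succ=(1,0,0) retry=(1,0,1)
7. T1 LOAD -> counter=6 r=(6,5,5) succ=(1,0,0) retry=(1,0,1)
8. T1 CAS -> counter=7 r=(6,5,5) succ=(2,0,0) retry=(1,0,1)
9. T1 LOAD -> counter=7 r=(7,5,5) succ=(2,0,0) retry=(1,0,1)
10. T1 CAS -> counter=8 r=(7,5,5) succ=(3,0,0) retry=(1,0,1)
11. T2 LOAD -> counter=8 r=(7,8,5) succ=(3,0,0) retry=(1,0,1)
12. T2 CAS -> counter=9 r=(7,8,5) succ=(3,1,0) retry=(1,0,1)
13. T3 LOAD -> counter=9 r=(7,8,9) succ=(3,1,0) retry=(1,0,1)
14. T2 LOAD -> counter=9 r=(7,9,9) succ=(3,1,0) retry=(1,0,1)
15. T3 CAS -> counter=10 r=(7,9,9) succ=(3,1,1) retry=(1,0,1)
16. T2 CAS -> counter=10 r=(7,9,9) succ=(3,1,1) retry=(1,1,1)

counter=10 r=(7,9,9) succ=(3,1,1) retry=(1,1,1)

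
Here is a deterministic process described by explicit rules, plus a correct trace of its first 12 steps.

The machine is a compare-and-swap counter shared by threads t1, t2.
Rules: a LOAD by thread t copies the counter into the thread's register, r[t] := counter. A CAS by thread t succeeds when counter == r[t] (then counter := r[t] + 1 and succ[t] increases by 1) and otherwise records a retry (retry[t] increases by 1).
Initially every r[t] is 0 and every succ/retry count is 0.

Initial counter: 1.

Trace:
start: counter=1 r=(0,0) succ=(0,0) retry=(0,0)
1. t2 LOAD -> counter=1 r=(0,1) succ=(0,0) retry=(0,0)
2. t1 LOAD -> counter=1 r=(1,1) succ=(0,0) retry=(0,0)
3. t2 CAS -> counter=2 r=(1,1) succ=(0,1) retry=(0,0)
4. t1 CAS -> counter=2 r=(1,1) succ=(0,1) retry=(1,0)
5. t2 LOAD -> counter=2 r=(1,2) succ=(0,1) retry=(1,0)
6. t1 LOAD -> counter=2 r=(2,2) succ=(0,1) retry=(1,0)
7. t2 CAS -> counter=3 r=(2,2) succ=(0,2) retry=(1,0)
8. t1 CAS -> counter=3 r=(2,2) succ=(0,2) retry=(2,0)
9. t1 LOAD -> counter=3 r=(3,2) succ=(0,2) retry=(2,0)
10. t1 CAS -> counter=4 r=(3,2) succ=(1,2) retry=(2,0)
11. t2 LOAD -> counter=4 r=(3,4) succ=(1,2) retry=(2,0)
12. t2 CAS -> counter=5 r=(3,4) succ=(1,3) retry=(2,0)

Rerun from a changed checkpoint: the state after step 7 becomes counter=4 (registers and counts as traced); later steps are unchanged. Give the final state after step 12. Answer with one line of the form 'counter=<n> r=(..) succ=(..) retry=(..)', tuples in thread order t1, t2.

state after step 7 := counter=4 r=(2,2) succ=(0,2) retry=(1,0)
8. t1 CAS -> counter=4 r=(2,2) succ=(0,2) retry=(2,0)
9. t1 LOAD -> counter=4 r=(4,2) succ=(0,2) retry=(2,0)
10. t1 CAS -> counter=5 r=(4,2) succ=(1,2) retry=(2,0)
11. t2 LOAD -> counter=5 r=(4,5) succ=(1,2) retry=(2,0)
12. t2 CAS -> counter=6 r=(4,5) succ=(1,3) retry=(2,0)

counter=6 r=(4,5) succ=(1,3) retry=(2,0)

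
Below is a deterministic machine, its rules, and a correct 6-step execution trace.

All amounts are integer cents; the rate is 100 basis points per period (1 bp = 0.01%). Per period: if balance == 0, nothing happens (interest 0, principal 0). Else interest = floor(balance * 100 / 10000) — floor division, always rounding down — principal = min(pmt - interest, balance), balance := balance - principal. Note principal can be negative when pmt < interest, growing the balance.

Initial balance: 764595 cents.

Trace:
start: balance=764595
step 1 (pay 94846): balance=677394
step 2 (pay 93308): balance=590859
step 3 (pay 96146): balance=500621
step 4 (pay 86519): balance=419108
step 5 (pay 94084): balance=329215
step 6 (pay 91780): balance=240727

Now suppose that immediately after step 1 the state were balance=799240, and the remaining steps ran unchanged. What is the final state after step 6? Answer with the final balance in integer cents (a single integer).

state after step 1 := balance=799240
step 2 (pay 93308): balance=713924
step 3 (pay 96146): balance=624917
step 4 (pay 86519): balance=544647
step 5 (pay 94084): balance=456009
step 6 (pay 91780): balance=368789

368789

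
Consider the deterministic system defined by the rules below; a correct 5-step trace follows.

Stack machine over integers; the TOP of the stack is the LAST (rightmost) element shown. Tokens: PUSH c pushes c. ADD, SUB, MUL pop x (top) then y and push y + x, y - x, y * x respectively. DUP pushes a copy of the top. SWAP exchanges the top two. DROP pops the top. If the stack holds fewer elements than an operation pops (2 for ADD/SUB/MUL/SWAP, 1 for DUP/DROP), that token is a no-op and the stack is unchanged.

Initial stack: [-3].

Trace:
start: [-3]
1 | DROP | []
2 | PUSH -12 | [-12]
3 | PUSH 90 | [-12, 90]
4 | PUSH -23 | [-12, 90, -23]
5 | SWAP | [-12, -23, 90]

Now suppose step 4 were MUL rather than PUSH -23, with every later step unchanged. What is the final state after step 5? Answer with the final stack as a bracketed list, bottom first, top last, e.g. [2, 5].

[-1080]

(re-executing from step 4 with the substitution; state before step 4: [-12, 90])
4 | MUL | [-1080]
5 | SWAP | [-1080]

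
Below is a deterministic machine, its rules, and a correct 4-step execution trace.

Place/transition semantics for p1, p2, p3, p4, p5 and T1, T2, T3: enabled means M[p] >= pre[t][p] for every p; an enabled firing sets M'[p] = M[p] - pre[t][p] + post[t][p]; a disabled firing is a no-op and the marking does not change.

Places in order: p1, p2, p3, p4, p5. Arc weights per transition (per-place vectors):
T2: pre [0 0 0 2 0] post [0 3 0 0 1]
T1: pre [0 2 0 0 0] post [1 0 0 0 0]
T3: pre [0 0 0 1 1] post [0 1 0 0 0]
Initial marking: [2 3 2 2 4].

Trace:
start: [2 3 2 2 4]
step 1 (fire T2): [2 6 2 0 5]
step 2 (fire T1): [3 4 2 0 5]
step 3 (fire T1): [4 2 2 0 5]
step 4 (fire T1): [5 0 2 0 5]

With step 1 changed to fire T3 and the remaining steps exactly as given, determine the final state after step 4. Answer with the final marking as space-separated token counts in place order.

(re-executing from step 1 with the substitution; state before step 1: [2 3 2 2 4])
step 1 (fire T3): [2 4 2 1 3]
step 2 (fire T1): [3 2 2 1 3]
step 3 (fire T1): [4 0 2 1 3]
step 4 (fire T1): [4 0 2 1 3]

4 0 2 1 3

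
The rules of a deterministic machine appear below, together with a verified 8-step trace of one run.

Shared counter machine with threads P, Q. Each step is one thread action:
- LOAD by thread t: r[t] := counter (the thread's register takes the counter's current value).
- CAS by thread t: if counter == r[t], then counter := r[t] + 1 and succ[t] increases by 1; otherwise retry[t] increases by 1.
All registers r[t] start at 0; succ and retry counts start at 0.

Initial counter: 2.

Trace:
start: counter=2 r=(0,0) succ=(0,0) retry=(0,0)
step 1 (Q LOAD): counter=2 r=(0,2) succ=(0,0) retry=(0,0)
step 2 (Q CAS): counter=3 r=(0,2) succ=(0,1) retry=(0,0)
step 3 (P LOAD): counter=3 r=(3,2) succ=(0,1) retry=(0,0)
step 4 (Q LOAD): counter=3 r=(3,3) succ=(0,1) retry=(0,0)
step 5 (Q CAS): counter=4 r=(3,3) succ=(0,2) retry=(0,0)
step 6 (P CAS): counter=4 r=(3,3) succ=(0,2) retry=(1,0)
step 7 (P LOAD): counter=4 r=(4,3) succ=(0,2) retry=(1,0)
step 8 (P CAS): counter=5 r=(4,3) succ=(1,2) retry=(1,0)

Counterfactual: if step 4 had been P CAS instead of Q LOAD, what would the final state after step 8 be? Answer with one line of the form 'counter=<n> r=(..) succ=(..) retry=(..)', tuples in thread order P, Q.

(re-executing from step 4 with the substitution; state before step 4: counter=3 r=(3,2) succ=(0,1) retry=(0,0))
step 4 (P CAS): counter=4 r=(3,2) succ=(1,1) retry=(0,0)
step 5 (Q CAS): counter=4 r=(3,2) succ=(1,1) retry=(0,1)
step 6 (P CAS): counter=4 r=(3,2) succ=(1,1) retry=(1,1)
step 7 (P LOAD): counter=4 r=(4,2) succ=(1,1) retry=(1,1)
step 8 (P CAS): counter=5 r=(4,2) succ=(2,1) retry=(1,1)

counter=5 r=(4,2) succ=(2,1) retry=(1,1)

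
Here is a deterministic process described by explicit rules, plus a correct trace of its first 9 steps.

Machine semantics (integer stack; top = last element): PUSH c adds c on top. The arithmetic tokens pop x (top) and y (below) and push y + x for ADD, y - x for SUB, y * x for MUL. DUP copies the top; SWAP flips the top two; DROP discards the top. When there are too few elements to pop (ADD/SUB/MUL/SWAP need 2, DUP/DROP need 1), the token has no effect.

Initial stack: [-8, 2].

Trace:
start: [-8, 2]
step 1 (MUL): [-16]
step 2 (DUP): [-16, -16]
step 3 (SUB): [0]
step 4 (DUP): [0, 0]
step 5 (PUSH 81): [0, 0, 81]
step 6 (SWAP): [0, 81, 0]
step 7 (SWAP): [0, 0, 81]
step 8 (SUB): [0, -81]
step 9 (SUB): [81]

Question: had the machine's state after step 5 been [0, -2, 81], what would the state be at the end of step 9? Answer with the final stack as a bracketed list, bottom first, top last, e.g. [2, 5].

[83]

state after step 5 := [0, -2, 81]
step 6 (SWAP): [0, 81, -2]
step 7 (SWAP): [0, -2, 81]
step 8 (SUB): [0, -83]
step 9 (SUB): [83]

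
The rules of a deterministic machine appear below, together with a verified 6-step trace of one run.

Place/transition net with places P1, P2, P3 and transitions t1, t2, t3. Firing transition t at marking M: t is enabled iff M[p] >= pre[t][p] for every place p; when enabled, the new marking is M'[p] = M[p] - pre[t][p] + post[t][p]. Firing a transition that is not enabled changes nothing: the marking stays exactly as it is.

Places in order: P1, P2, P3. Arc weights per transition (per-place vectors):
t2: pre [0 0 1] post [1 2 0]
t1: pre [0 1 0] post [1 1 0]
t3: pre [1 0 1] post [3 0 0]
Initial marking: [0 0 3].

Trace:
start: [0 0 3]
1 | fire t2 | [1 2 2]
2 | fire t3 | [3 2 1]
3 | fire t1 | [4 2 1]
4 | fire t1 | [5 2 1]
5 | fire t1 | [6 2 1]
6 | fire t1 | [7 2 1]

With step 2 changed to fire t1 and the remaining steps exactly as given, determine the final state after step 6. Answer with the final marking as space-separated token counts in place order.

6 2 2

(re-executing from step 2 with the substitution; state before step 2: [1 2 2])
2 | fire t1 | [2 2 2]
3 | fire t1 | [3 2 2]
4 | fire t1 | [4 2 2]
5 | fire t1 | [5 2 2]
6 | fire t1 | [6 2 2]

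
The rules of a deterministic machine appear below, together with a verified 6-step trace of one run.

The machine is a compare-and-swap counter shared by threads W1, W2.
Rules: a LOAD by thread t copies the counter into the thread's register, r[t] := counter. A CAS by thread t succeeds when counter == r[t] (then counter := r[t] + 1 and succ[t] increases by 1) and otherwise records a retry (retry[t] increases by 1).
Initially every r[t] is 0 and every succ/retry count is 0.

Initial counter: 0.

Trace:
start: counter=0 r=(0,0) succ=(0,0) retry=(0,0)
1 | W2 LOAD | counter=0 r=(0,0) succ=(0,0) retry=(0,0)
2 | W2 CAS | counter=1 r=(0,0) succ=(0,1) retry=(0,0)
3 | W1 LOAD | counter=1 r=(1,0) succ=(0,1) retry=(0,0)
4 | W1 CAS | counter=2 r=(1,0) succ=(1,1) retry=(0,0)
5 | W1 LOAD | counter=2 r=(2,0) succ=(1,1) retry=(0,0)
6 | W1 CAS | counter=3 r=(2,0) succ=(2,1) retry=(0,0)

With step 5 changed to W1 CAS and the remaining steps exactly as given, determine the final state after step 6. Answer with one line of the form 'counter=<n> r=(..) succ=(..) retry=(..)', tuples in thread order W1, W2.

counter=2 r=(1,0) succ=(1,1) retry=(2,0)

(re-executing from step 5 with the substitution; state before step 5: counter=2 r=(1,0) succ=(1,1) retry=(0,0))
5 | W1 CAS | counter=2 r=(1,0) succ=(1,1) retry=(1,0)
6 | W1 CAS | counter=2 r=(1,0) succ=(1,1) retry=(2,0)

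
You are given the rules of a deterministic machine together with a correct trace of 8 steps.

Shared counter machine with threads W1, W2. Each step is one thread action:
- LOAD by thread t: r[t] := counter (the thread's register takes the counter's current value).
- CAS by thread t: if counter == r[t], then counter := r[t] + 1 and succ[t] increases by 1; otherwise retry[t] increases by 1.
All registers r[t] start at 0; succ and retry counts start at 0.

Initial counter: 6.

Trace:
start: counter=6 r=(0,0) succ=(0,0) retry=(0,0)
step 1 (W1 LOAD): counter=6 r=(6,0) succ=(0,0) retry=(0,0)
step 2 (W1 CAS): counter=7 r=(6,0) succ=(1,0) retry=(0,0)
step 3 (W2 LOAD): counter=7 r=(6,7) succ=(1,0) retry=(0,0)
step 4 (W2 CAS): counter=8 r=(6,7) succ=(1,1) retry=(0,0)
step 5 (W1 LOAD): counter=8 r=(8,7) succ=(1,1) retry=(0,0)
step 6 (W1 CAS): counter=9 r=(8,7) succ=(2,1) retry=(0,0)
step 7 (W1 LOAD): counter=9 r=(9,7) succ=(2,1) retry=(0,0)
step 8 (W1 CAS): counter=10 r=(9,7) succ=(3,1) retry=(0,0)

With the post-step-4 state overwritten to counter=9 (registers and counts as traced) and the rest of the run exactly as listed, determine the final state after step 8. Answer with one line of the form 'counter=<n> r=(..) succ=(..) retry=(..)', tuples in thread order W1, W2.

counter=11 r=(10,7) succ=(3,1) retry=(0,0)

state after step 4 := counter=9 r=(6,7) succ=(1,1) retry=(0,0)
step 5 (W1 LOAD): counter=9 r=(9,7) succ=(1,1) retry=(0,0)
step 6 (W1 CAS): counter=10 r=(9,7) succ=(2,1) retry=(0,0)
step 7 (W1 LOAD): counter=10 r=(10,7) succ=(2,1) retry=(0,0)
step 8 (W1 CAS): counter=11 r=(10,7) succ=(3,1) retry=(0,0)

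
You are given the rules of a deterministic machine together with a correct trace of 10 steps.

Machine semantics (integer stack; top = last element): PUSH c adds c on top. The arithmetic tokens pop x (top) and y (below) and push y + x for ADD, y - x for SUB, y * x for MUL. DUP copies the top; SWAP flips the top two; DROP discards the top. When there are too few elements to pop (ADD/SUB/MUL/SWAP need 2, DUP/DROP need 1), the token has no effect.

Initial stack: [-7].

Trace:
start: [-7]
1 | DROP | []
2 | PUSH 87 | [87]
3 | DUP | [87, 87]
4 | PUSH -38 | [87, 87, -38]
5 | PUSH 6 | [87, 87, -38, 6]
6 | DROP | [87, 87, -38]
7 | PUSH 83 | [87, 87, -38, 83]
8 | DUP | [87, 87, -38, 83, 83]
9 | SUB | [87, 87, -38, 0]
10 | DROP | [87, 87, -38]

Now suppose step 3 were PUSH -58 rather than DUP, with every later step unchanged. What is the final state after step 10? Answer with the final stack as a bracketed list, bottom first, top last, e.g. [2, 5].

(re-executing from step 3 with the substitution; state before step 3: [87])
3 | PUSH -58 | [87, -58]
4 | PUSH -38 | [87, -58, -38]
5 | PUSH 6 | [87, -58, -38, 6]
6 | DROP | [87, -58, -38]
7 | PUSH 83 | [87, -58, -38, 83]
8 | DUP | [87, -58, -38, 83, 83]
9 | SUB | [87, -58, -38, 0]
10 | DROP | [87, -58, -38]

[87, -58, -38]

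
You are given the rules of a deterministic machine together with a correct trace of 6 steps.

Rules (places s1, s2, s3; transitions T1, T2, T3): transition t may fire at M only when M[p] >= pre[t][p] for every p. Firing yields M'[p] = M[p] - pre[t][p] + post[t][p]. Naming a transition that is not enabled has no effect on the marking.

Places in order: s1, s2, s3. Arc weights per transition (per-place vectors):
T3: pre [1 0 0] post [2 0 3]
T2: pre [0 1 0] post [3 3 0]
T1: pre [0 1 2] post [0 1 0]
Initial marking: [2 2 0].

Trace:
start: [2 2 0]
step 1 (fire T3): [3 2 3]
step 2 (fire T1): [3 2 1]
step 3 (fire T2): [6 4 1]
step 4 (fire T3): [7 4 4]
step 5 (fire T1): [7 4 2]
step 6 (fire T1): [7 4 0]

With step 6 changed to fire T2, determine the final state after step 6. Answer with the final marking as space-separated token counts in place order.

10 6 2

(re-executing from step 6 with the substitution; state before step 6: [7 4 2])
step 6 (fire T2): [10 6 2]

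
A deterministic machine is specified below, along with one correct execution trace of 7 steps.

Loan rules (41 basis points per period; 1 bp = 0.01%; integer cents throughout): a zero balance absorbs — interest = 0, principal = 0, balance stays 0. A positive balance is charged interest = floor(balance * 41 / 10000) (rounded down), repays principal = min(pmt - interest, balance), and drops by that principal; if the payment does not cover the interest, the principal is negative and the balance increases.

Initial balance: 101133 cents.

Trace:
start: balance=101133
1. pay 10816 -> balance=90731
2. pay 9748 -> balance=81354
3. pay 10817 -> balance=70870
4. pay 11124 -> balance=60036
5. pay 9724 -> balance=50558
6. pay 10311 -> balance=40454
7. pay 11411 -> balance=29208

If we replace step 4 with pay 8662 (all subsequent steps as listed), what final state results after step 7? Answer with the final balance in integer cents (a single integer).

31701

(re-executing from step 4 with the substitution; state before step 4: balance=70870)
4. pay 8662 -> balance=62498
5. pay 9724 -> balance=53030
6. pay 10311 -> balance=42936
7. pay 11411 -> balance=31701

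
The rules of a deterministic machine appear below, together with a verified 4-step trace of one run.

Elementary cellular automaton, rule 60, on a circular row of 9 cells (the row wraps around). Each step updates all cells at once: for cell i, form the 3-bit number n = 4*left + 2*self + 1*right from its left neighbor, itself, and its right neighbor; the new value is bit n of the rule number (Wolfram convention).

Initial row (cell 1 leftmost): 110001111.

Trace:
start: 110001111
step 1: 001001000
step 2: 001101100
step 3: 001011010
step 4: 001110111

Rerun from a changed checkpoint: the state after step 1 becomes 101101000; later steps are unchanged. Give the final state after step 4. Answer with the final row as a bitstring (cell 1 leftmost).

state after step 1 := 101101000
step 2: 111011100
step 3: 100110010
step 4: 110101011

110101011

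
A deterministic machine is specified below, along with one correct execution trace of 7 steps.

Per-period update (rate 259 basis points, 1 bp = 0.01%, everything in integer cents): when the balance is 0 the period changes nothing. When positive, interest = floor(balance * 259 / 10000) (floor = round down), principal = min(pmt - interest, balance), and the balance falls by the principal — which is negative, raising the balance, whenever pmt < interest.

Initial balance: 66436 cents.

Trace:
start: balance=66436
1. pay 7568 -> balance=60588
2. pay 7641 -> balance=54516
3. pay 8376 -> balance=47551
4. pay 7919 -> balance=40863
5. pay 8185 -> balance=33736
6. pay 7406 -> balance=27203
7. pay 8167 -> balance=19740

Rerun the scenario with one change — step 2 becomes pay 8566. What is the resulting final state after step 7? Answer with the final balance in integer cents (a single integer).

(re-executing from step 2 with the substitution; state before step 2: balance=60588)
2. pay 8566 -> balance=53591
3. pay 8376 -> balance=46603
4. pay 7919 -> balance=39891
5. pay 8185 -> balance=32739
6. pay 7406 -> balance=26180
7. pay 8167 -> balance=18691

18691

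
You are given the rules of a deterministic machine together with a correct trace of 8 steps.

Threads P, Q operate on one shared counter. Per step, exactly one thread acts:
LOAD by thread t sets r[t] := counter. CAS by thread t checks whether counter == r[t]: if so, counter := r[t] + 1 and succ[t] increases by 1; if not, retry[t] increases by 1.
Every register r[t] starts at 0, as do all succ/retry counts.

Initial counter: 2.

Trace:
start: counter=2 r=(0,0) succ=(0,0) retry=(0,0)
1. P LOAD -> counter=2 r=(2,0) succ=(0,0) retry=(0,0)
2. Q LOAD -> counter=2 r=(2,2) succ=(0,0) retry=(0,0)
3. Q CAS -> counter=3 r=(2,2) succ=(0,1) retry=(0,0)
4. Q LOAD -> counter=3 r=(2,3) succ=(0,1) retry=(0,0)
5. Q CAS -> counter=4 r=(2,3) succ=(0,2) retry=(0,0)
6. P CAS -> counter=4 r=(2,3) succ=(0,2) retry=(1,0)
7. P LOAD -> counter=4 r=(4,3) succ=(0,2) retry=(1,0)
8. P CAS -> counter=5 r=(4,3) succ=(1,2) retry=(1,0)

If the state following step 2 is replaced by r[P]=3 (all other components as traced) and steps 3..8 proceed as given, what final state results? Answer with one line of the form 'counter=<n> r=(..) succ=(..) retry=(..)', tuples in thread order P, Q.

counter=5 r=(4,3) succ=(1,2) retry=(1,0)

state after step 2 := counter=2 r=(3,2) succ=(0,0) retry=(0,0)
3. Q CAS -> counter=3 r=(3,2) succ=(0,1) retry=(0,0)
4. Q LOAD -> counter=3 r=(3,3) succ=(0,1) retry=(0,0)
5. Q CAS -> counter=4 r=(3,3) succ=(0,2) retry=(0,0)
6. P CAS -> counter=4 r=(3,3) succ=(0,2) retry=(1,0)
7. P LOAD -> counter=4 r=(4,3) succ=(0,2) retry=(1,0)
8. P CAS -> counter=5 r=(4,3) succ=(1,2) retry=(1,0)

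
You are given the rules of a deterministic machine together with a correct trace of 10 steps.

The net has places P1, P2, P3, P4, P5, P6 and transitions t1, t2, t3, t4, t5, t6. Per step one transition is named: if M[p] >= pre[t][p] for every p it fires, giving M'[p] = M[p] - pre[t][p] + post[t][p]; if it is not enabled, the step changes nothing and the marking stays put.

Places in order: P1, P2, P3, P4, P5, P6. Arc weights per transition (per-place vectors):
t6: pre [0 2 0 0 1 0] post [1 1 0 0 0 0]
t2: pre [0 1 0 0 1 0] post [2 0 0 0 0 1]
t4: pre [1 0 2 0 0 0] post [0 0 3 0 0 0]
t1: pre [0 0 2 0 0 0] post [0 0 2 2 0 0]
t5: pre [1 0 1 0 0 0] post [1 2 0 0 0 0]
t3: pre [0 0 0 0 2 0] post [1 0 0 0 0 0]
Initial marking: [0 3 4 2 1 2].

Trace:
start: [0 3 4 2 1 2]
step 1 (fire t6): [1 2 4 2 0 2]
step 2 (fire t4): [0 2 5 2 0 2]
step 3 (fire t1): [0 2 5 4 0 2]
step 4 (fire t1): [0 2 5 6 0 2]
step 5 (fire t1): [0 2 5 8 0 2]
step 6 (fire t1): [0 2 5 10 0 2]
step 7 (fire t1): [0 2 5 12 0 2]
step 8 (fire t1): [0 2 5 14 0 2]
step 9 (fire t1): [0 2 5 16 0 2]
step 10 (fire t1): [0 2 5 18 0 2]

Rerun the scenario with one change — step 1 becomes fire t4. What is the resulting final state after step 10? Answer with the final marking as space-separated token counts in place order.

0 3 4 18 1 2

(re-executing from step 1 with the substitution; state before step 1: [0 3 4 2 1 2])
step 1 (fire t4): [0 3 4 2 1 2]
step 2 (fire t4): [0 3 4 2 1 2]
step 3 (fire t1): [0 3 4 4 1 2]
step 4 (fire t1): [0 3 4 6 1 2]
step 5 (fire t1): [0 3 4 8 1 2]
step 6 (fire t1): [0 3 4 10 1 2]
step 7 (fire t1): [0 3 4 12 1 2]
step 8 (fire t1): [0 3 4 14 1 2]
step 9 (fire t1): [0 3 4 16 1 2]
step 10 (fire t1): [0 3 4 18 1 2]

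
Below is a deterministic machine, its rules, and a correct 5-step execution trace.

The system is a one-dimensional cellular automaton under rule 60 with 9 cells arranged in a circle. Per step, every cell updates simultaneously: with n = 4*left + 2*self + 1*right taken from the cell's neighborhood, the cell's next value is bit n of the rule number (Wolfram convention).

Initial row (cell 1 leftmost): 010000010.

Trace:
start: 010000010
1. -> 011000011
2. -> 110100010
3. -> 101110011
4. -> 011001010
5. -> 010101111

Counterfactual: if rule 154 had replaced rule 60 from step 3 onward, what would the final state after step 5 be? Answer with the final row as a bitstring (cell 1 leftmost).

(re-executing steps 3..5 under rule 154; state before step 3: 110100010)
3. -> 100010100
4. -> 010100011
5. -> 000010110

000010110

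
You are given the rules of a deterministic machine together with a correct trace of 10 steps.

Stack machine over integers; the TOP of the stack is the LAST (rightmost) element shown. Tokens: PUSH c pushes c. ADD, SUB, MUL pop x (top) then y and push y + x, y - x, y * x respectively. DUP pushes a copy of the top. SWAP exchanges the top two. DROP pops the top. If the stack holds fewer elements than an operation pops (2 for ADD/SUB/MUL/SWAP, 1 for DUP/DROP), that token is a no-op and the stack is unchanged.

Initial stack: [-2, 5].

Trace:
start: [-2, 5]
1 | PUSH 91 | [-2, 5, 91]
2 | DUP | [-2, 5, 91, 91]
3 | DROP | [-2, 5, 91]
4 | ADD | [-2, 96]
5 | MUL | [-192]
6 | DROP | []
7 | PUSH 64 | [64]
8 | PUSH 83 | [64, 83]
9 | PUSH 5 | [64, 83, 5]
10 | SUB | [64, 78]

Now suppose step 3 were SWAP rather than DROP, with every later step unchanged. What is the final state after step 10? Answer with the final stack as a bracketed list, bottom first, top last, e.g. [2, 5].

[-2, 64, 78]

(re-executing from step 3 with the substitution; state before step 3: [-2, 5, 91, 91])
3 | SWAP | [-2, 5, 91, 91]
4 | ADD | [-2, 5, 182]
5 | MUL | [-2, 910]
6 | DROP | [-2]
7 | PUSH 64 | [-2, 64]
8 | PUSH 83 | [-2, 64, 83]
9 | PUSH 5 | [-2, 64, 83, 5]
10 | SUB | [-2, 64, 78]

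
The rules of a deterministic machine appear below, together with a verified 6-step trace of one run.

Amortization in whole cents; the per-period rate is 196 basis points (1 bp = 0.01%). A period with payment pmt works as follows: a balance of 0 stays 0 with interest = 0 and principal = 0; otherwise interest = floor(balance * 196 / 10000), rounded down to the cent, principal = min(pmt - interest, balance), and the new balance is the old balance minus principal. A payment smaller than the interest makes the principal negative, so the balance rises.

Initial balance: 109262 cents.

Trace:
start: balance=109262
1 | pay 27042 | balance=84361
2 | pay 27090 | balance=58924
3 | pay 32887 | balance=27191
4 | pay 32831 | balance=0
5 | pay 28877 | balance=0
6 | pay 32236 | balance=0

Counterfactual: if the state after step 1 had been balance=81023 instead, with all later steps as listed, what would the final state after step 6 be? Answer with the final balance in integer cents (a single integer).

0

state after step 1 := balance=81023
2 | pay 27090 | balance=55521
3 | pay 32887 | balance=23722
4 | pay 32831 | balance=0
5 | pay 28877 | balance=0
6 | pay 32236 | balance=0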